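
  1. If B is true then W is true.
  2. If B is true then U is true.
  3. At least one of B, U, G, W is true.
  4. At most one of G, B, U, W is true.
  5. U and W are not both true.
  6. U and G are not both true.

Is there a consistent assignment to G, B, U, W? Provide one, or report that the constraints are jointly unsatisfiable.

G: True, B: False, U: False, W: False

  (1) B=F ⇒ W: vacuous ✓
  (2) B=F ⇒ U: vacuous ✓
  (3) {B, U, G, W}: 1 true — at least one ✓
  (4) {G, B, U, W}: 1 true — at most one ✓
  (5) U=F, W=F — not both ✓
  (6) U=F, G=T — not both ✓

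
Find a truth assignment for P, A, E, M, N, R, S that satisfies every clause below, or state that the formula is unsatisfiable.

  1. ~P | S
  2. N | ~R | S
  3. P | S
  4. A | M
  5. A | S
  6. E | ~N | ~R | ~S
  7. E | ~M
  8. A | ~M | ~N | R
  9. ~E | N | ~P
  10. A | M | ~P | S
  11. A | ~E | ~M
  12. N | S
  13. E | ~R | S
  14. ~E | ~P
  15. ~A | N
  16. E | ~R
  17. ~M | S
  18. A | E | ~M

P = False, A = True, E = True, M = True, N = True, R = True, S = True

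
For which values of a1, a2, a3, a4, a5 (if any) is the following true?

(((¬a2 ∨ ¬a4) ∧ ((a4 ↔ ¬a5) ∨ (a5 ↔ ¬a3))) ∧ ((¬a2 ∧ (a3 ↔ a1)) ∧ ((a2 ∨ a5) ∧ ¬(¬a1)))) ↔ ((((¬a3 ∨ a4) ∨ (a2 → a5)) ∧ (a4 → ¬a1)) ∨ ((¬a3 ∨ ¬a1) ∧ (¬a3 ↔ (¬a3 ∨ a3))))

a1 = True; a2 = False; a3 = True; a4 = False; a5 = True

  (((¬a2 ∨ ¬a4) ∧ ((a4 ↔ ¬a5) ∨ (a5 ↔ ¬a3))) ∧ ((¬a2 ∧ (a3 ↔ a1)) ∧ ((a2 ∨ a5) ∧ ¬(¬a1)))) ↔ ((((¬a3 ∨ a4) ∨ (a2 → a5)) ∧ (a4 → ¬a1)) ∨ ((¬a3 ∨ ¬a1) ∧ (¬a3 ↔ (¬a3 ∨ a3)))) = True
    ((¬a2 ∨ ¬a4) ∧ ((a4 ↔ ¬a5) ∨ (a5 ↔ ¬a3))) ∧ ((¬a2 ∧ (a3 ↔ a1)) ∧ ((a2 ∨ a5) ∧ ¬(¬a1))) = True
      (¬a2 ∨ ¬a4) ∧ ((a4 ↔ ¬a5) ∨ (a5 ↔ ¬a3)) = True
        ¬a2 ∨ ¬a4 = True
          ¬a2 = True
          ¬a4 = True
        (a4 ↔ ¬a5) ∨ (a5 ↔ ¬a3) = True
          a4 ↔ ¬a5 = True
            ¬a5 = False
          a5 ↔ ¬a3 = False
            ¬a3 = False
      (¬a2 ∧ (a3 ↔ a1)) ∧ ((a2 ∨ a5) ∧ ¬(¬a1)) = True
        ¬a2 ∧ (a3 ↔ a1) = True
          ¬a2 = True
          a3 ↔ a1 = True
        (a2 ∨ a5) ∧ ¬(¬a1) = True
          a2 ∨ a5 = True
          ¬(¬a1) = True
            ¬a1 = False
    (((¬a3 ∨ a4) ∨ (a2 → a5)) ∧ (a4 → ¬a1)) ∨ ((¬a3 ∨ ¬a1) ∧ (¬a3 ↔ (¬a3 ∨ a3))) = True
      ((¬a3 ∨ a4) ∨ (a2 → a5)) ∧ (a4 → ¬a1) = True
        (¬a3 ∨ a4) ∨ (a2 → a5) = True
          ¬a3 ∨ a4 = False
            ¬a3 = False
          a2 → a5 = True
        a4 → ¬a1 = True
          ¬a1 = False
      (¬a3 ∨ ¬a1) ∧ (¬a3 ↔ (¬a3 ∨ a3)) = False
        ¬a3 ∨ ¬a1 = False
          ¬a3 = False
          ¬a1 = False
        ¬a3 ↔ (¬a3 ∨ a3) = False
          ¬a3 = False
          ¬a3 ∨ a3 = True
            ¬a3 = False
The formula evaluates to True.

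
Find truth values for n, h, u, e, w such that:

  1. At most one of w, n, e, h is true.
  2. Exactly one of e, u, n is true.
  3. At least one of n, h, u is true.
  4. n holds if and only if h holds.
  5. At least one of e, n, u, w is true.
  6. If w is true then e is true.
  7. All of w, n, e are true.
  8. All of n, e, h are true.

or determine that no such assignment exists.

UNSATISFIABLE

Case n = True:
  (1) with n=T forces w = False.
  Constraint (7) is violated (w=F) — contradiction.
Case n = False:
  Constraint (7) is violated (n=F) — contradiction.
Both cases fail — unsatisfiable.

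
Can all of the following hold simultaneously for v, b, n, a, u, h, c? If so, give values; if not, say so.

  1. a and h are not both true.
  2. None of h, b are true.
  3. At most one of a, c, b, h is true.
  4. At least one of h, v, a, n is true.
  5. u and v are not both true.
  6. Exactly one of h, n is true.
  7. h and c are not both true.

v: True; b: False; n: True; a: False; u: False; h: False; c: False

  (1) a=F, h=F — not both ✓
  (2) {h, b}: 0 true — none ✓
  (3) {a, c, b, h}: 0 true — at most one ✓
  (4) {h, v, a, n}: 2 true — at least one ✓
  (5) u=F, v=T — not both ✓
  (6) {h, n}: 1 true — exactly one ✓
  (7) h=F, c=F — not both ✓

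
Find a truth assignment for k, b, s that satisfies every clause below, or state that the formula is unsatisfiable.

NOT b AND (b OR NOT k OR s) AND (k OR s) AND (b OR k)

Unit clause (NOT b) forces b = False.
In (b OR k) only k is left, so k = True.
In (b OR NOT k OR s) only s is left, so s = True.
Check each clause:
  (NOT b): NOT b holds.
  (b OR NOT k OR s): s holds.
  (k OR s): k holds.
  (b OR k): k holds.
All clauses satisfied.

k=T, b=F, s=T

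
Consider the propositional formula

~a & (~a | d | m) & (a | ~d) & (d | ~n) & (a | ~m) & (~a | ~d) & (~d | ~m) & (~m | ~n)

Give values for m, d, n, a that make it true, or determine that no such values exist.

m = False, d = False, n = False, a = False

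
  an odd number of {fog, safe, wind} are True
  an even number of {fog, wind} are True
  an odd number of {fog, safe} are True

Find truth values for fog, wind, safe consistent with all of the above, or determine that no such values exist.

fog = False, wind = False, safe = True

{fog, safe, wind}: 1 true → odd ✓
{fog, wind}: 0 true → even ✓
{fog, safe}: 1 true → odd ✓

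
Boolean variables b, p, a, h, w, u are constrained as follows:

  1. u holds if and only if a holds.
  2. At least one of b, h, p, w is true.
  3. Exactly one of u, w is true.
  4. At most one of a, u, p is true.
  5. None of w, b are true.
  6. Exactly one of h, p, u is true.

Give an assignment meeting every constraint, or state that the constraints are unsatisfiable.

No satisfying assignment exists.

Case w = True:
  Constraint (5) is violated (w=T) — contradiction.
Case w = False:
  (3) with w=F forces u = True.
  (1) with u=T forces a = True.
  Constraint (4) is violated (a=T, u=T) — contradiction.
Both cases fail — unsatisfiable.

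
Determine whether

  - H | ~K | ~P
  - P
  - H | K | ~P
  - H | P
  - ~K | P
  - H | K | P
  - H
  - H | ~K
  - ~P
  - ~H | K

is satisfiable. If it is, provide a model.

No satisfying assignment exists.

Case P = True:
  Clause (~P) is falsified — contradiction.
Case P = False:
  Clause (P) is falsified — contradiction.
Both cases fail, so the formula is unsatisfiable.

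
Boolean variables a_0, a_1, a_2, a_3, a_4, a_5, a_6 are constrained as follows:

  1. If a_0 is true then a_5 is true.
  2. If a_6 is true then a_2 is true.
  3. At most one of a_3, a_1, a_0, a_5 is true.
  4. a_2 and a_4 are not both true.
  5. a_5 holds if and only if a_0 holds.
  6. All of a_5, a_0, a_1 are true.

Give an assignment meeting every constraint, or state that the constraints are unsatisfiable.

Unsatisfiable — no assignment works.

Case a_0 = True:
  (1) with a_0=T forces a_5 = True.
  Constraint (3) is violated (a_0=T, a_5=T) — contradiction.
Case a_0 = False:
  Constraint (6) is violated (a_0=F) — contradiction.
Both cases fail — unsatisfiable.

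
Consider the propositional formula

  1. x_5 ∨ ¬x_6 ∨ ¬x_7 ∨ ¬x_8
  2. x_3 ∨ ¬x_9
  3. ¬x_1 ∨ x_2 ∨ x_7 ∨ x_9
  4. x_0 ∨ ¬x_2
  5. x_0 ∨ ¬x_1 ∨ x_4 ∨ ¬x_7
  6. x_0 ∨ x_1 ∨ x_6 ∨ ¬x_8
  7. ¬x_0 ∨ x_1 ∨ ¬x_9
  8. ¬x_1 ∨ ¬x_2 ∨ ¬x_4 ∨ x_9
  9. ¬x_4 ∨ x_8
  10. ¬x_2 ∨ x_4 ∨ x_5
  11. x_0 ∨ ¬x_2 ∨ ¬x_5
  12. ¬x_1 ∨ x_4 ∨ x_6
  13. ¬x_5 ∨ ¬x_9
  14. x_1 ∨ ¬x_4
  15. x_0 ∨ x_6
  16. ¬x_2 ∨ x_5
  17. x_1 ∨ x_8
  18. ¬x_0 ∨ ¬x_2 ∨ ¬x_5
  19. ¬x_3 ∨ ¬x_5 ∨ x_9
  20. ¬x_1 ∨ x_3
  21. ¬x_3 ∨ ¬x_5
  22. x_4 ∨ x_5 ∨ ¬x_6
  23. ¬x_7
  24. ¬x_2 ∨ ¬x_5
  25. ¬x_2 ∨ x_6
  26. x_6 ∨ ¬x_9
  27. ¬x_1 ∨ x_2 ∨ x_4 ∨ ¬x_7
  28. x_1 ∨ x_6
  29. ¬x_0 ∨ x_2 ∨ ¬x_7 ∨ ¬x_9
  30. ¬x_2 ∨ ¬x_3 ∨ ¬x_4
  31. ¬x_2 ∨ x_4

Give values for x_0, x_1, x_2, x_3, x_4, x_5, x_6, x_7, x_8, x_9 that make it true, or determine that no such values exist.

x_0 = True; x_1 = False; x_2 = False; x_3 = False; x_4 = False; x_5 = True; x_6 = True; x_7 = False; x_8 = True; x_9 = False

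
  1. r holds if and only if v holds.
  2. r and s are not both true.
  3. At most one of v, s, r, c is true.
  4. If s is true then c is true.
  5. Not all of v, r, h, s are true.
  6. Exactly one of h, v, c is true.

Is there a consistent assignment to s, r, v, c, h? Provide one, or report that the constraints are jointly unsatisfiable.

s = False, r = False, v = False, c = True, h = False

  (1) r=F, v=F — same ✓
  (2) r=F, s=F — not both ✓
  (3) {v, s, r, c}: 1 true — at most one ✓
  (4) s=F ⇒ c: vacuous ✓
  (5) {v, r, h, s}: 0/4 true — not all ✓
  (6) {h, v, c}: 1 true — exactly one ✓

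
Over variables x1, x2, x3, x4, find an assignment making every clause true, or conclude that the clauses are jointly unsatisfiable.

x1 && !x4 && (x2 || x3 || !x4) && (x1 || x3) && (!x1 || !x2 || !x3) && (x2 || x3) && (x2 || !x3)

x1 = True; x2 = True; x3 = False; x4 = False

Unit clause (x1) forces x1 = True.
Unit clause (!x4) forces x4 = False.
Try x2 = False:
  (x2 || x3) forces x3 = True.
  clause (x2 || !x3) is falsified — backtrack.
So x2 = True.
  then (!x1 || !x2 || !x3) forces x3 = False.
All clauses satisfied.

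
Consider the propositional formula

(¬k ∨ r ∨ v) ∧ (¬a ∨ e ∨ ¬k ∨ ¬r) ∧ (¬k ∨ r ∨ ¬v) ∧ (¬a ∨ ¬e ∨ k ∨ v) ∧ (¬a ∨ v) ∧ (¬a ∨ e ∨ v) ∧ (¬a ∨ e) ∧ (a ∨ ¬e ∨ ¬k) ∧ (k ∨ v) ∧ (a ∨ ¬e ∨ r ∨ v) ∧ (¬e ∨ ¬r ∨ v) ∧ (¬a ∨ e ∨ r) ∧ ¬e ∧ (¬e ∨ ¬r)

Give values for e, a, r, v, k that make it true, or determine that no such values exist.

e: False; a: False; r: True; v: True; k: True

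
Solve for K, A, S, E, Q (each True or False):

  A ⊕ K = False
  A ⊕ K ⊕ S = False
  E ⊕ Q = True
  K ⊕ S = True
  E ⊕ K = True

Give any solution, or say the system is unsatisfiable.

K: True; A: True; S: False; E: False; Q: True

A ⊕ K = T ⊕ T = False ✓
A ⊕ K ⊕ S = T ⊕ T ⊕ F = False ✓
E ⊕ Q = F ⊕ T = True ✓
K ⊕ S = T ⊕ F = True ✓
E ⊕ K = F ⊕ T = True ✓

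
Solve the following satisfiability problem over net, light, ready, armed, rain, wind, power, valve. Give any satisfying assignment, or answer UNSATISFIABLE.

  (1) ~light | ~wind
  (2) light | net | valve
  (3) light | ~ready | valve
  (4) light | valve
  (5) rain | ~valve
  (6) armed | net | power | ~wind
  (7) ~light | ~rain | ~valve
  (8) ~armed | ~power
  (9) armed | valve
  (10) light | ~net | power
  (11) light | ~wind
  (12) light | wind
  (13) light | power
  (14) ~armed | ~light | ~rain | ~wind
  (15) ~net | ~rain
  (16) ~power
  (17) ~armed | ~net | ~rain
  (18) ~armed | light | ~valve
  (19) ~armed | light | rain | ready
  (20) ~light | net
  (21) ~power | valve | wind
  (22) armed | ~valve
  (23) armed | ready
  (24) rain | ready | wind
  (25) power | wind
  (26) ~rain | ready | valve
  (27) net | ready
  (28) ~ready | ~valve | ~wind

No satisfying assignment exists.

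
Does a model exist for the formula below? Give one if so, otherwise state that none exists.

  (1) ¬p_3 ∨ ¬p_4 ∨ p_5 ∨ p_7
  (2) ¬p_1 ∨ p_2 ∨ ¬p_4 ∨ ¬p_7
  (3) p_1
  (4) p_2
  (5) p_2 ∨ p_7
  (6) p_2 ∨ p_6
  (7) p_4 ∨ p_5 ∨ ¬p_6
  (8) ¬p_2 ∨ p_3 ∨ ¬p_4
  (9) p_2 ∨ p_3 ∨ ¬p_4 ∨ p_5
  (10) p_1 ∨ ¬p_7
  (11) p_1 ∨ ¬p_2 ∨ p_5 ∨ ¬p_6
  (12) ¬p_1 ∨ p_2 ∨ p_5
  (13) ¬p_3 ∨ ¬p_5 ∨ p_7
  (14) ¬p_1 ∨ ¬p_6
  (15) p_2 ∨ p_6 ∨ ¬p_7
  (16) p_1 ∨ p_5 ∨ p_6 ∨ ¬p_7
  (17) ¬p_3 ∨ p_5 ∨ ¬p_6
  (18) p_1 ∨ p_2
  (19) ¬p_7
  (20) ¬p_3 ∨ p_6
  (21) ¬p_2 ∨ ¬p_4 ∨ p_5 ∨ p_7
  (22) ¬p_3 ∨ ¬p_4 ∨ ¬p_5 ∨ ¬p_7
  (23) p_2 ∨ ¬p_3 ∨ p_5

p_1=T, p_2=T, p_3=F, p_4=F, p_5=F, p_6=F, p_7=F

Unit clause (p_1) forces p_1 = True.
Unit clause (p_2) forces p_2 = True.
In (¬p_1 ∨ ¬p_6) only ¬p_6 is left, so p_6 = False.
Unit clause (¬p_7) forces p_7 = False.
In (¬p_3 ∨ p_6) only ¬p_3 is left, so p_3 = False.
In (¬p_2 ∨ p_3 ∨ ¬p_4) only ¬p_4 is left, so p_4 = False.
Set p_5 = False.
All clauses satisfied.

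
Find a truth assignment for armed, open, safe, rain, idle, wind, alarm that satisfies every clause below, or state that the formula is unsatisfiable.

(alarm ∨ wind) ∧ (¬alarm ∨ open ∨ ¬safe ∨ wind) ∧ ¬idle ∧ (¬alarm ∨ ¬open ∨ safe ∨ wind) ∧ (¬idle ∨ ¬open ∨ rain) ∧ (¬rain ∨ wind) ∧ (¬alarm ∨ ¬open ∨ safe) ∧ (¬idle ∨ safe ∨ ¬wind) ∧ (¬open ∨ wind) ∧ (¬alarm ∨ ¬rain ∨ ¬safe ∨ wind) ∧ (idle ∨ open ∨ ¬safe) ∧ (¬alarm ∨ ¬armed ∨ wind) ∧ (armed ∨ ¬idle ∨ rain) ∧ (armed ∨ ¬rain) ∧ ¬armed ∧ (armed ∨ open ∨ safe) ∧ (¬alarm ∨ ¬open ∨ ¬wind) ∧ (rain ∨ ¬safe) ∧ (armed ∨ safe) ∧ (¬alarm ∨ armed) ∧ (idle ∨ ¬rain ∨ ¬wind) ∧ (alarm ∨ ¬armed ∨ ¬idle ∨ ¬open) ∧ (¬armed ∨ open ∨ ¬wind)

No satisfying assignment exists.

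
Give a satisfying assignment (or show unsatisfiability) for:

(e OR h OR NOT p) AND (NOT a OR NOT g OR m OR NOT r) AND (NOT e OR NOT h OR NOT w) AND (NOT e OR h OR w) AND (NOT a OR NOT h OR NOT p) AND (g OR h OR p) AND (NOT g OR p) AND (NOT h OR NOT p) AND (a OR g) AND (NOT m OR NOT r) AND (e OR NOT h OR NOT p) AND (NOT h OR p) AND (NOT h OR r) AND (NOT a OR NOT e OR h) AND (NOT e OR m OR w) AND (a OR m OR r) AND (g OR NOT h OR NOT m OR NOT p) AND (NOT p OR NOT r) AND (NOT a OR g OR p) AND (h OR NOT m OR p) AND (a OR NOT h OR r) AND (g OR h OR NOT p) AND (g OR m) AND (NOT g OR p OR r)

Try p = False:
  (NOT g OR p) forces g = False.
  (g OR h OR p) forces h = True.
  clause (NOT h OR p) is falsified — backtrack.
So p = True.
  then (NOT h OR NOT p) forces h = False.
  then (NOT p OR NOT r) forces r = False.
  then (g OR h OR NOT p) forces g = True.
  then (e OR h OR NOT p) forces e = True.
  then (NOT e OR h OR w) forces w = True.
  then (NOT a OR NOT e OR h) forces a = False.
  then (a OR m OR r) forces m = True.
All clauses satisfied.

p = True, g = True, h = False, a = False, e = True, r = False, w = True, m = True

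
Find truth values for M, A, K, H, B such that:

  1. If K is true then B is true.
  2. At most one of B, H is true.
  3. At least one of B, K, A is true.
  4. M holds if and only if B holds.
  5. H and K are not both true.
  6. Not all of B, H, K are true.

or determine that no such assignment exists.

M = True, A = True, K = False, H = False, B = True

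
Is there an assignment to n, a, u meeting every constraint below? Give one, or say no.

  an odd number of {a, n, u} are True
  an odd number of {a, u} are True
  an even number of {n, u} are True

n: False, a: True, u: False

{a, n, u}: 1 true → odd ✓
{a, u}: 1 true → odd ✓
{n, u}: 0 true → even ✓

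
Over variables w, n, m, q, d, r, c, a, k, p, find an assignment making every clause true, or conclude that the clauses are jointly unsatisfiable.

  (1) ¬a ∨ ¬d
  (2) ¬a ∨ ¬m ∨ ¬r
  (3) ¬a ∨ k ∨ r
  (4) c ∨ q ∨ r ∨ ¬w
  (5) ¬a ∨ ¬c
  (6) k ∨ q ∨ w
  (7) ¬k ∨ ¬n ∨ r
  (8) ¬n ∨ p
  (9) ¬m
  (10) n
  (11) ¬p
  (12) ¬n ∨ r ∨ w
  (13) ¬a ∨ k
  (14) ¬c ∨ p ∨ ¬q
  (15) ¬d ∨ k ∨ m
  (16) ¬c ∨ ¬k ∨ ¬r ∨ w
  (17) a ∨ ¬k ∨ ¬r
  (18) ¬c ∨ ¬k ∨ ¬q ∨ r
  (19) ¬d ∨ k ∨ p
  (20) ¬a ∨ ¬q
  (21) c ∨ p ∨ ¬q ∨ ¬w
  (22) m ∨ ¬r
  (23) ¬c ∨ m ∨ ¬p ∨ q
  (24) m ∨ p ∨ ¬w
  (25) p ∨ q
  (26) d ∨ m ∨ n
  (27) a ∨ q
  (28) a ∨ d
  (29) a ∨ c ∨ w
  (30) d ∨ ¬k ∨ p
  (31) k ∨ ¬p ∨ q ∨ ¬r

Unsatisfiable

Case n = True:
  (¬n ∨ p) forces p = True.
  Clause (¬p) is falsified — contradiction.
Case n = False:
  Clause (n) is falsified — contradiction.
Both cases fail, so the formula is unsatisfiable.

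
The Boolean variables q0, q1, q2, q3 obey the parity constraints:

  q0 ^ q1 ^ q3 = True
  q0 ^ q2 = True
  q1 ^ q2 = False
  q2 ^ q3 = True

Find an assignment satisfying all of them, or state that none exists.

q0 = False; q1 = True; q2 = True; q3 = False

q0 ^ q1 ^ q3 = F ^ T ^ F = True ✓
q0 ^ q2 = F ^ T = True ✓
q1 ^ q2 = T ^ T = False ✓
q2 ^ q3 = T ^ F = True ✓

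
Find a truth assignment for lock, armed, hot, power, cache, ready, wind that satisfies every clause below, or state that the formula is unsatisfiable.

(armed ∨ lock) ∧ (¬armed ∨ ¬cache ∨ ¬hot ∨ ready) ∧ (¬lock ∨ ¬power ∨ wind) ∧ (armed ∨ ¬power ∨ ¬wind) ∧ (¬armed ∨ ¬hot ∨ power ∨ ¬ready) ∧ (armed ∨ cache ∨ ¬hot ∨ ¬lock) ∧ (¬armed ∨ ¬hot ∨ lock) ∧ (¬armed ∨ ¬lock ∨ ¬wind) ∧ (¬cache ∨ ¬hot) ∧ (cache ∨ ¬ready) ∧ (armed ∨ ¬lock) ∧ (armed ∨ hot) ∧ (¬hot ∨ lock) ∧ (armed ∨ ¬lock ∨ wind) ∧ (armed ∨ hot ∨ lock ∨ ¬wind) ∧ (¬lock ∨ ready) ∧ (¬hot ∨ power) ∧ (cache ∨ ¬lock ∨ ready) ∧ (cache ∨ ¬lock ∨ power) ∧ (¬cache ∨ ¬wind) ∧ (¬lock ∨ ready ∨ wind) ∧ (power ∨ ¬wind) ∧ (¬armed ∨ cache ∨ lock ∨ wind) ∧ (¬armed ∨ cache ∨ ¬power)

Set lock = True.
  then (armed ∨ ¬lock) forces armed = True.
  then (¬lock ∨ ready) forces ready = True.
  then (¬armed ∨ ¬lock ∨ ¬wind) forces wind = False.
  then (cache ∨ ¬ready) forces cache = True.
  then (¬lock ∨ ¬power ∨ wind) forces power = False.
  then (¬armed ∨ ¬hot ∨ power ∨ ¬ready) forces hot = False.
All clauses satisfied.

lock: True, armed: True, hot: False, power: False, cache: True, ready: True, wind: False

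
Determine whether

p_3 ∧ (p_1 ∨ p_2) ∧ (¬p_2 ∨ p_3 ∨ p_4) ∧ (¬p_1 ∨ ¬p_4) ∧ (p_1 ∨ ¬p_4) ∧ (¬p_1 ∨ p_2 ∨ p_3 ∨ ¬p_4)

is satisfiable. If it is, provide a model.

p_1 = True, p_2 = False, p_3 = True, p_4 = False

Unit clause (p_3) forces p_3 = True.
Set p_1 = True.
  then (¬p_1 ∨ ¬p_4) forces p_4 = False.
Set p_2 = False.
Check each clause:
  (p_3): p_3 holds.
  (p_1 ∨ p_2): p_1 holds.
  (¬p_2 ∨ p_3 ∨ p_4): ¬p_2 holds.
  (¬p_1 ∨ ¬p_4): ¬p_4 holds.
  (p_1 ∨ ¬p_4): p_1 holds.
  (¬p_1 ∨ p_2 ∨ p_3 ∨ ¬p_4): p_3 holds.
All clauses satisfied.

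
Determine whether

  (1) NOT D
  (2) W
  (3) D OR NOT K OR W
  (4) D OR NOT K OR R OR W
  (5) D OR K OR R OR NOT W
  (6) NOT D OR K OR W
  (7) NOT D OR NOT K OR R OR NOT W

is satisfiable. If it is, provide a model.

Unit clause (NOT D) forces D = False.
Unit clause (W) forces W = True.
Set K = True.
Set R = True.
Check each clause:
  (NOT D): NOT D holds.
  (W): W holds.
  (D OR NOT K OR W): W holds.
  (D OR NOT K OR R OR W): R holds.
  (D OR K OR R OR NOT W): K holds.
  (NOT D OR K OR W): NOT D holds.
  (NOT D OR NOT K OR R OR NOT W): NOT D holds.
All clauses satisfied.

K = True, D = False, R = True, W = True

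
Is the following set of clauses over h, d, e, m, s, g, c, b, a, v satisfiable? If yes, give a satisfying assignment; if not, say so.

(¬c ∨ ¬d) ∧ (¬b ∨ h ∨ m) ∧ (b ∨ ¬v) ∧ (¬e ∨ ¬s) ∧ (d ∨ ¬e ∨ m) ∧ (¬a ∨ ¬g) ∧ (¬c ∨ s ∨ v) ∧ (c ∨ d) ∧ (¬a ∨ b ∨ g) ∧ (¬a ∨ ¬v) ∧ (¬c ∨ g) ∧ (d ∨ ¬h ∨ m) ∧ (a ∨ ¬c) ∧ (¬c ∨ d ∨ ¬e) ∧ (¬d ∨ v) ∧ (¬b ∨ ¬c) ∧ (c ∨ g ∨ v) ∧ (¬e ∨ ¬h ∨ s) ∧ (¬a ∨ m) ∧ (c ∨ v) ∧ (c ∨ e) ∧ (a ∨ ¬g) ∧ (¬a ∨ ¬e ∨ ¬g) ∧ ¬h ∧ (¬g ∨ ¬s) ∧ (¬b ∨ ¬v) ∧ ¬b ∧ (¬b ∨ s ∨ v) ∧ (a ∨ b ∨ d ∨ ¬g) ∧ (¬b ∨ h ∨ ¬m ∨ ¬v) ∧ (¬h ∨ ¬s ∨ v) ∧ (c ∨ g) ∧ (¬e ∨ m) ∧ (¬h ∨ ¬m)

Case g = True:
  (¬a ∨ ¬g) forces a = False.
  Clause (a ∨ ¬g) is falsified — contradiction.
Case g = False:
  (¬c ∨ g) forces c = False.
  Clause (c ∨ g) is falsified — contradiction.
Both cases fail, so the formula is unsatisfiable.

Unsatisfiable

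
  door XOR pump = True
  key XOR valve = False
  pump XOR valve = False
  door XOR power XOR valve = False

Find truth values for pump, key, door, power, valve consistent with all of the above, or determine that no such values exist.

pump = False, key = False, door = True, power = True, valve = False

door XOR pump = T XOR F = True ✓
key XOR valve = F XOR F = False ✓
pump XOR valve = F XOR F = False ✓
door XOR power XOR valve = T XOR T XOR F = False ✓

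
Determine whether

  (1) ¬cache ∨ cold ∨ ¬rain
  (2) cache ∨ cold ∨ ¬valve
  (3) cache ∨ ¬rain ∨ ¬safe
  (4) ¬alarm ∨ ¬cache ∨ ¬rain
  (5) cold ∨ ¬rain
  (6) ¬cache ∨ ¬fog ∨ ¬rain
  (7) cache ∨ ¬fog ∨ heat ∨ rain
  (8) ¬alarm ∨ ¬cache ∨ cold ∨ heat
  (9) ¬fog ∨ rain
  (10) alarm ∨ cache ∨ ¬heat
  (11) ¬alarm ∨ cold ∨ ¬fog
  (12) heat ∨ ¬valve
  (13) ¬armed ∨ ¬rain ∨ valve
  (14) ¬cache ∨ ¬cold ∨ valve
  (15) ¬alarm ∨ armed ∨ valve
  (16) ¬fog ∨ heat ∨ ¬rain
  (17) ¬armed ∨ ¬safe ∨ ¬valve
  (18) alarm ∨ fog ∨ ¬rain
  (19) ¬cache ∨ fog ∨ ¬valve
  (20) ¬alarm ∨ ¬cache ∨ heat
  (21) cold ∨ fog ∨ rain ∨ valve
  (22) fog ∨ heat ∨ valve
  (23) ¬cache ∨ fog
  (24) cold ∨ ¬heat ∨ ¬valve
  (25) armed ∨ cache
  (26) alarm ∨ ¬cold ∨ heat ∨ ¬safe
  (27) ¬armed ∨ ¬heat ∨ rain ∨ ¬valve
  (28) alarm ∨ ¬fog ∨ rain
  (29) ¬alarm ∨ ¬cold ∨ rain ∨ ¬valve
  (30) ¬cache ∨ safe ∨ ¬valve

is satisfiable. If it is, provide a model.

cold = True, alarm = True, armed = True, heat = True, rain = False, fog = False, safe = True, valve = False, cache = False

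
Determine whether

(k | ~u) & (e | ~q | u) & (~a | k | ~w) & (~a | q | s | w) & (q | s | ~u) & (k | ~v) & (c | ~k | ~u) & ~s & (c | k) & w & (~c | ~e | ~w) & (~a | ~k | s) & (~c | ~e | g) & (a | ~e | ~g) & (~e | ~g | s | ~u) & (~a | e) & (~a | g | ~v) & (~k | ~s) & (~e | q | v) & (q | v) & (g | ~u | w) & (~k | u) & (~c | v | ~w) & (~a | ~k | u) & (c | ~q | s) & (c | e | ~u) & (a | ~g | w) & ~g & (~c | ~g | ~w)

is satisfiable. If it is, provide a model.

Unit clause (~s) forces s = False.
Unit clause (w) forces w = True.
Unit clause (~g) forces g = False.
Try c = False:
  (c | k) forces k = True.
  (c | ~k | ~u) forces u = False.
  clause (~k | u) is falsified — backtrack.
So c = True.
  then (~c | ~e | ~w) forces e = False.
  then (~a | e) forces a = False.
  then (~c | v | ~w) forces v = True.
  then (k | ~v) forces k = True.
  then (~k | u) forces u = True.
  then (q | s | ~u) forces q = True.
All clauses satisfied.

c = True, s = False, u = True, v = True, a = False, g = False, e = False, q = True, k = True, w = True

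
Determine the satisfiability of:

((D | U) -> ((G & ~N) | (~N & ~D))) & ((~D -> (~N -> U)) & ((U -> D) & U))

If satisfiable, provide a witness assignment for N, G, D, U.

N = False; G = True; D = True; U = True

  (D | U) -> ((G & ~N) | (~N & ~D)) = True
    D | U = True
    (G & ~N) | (~N & ~D) = True
      G & ~N = True
        ~N = True
      ~N & ~D = False
        ~N = True
        ~D = False
  (~D -> (~N -> U)) & ((U -> D) & U) = True
    ~D -> (~N -> U) = True
      ~D = False
      ~N -> U = True
        ~N = True
    (U -> D) & U = True
      U -> D = True
Both conjuncts True, so the formula holds.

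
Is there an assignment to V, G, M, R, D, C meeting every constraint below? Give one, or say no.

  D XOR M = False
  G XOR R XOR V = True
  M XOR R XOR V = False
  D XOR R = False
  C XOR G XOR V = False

V = False; G = True; M = False; R = False; D = False; C = True

D XOR M = F XOR F = False ✓
G XOR R XOR V = T XOR F XOR F = True ✓
M XOR R XOR V = F XOR F XOR F = False ✓
D XOR R = F XOR F = False ✓
C XOR G XOR V = T XOR T XOR F = False ✓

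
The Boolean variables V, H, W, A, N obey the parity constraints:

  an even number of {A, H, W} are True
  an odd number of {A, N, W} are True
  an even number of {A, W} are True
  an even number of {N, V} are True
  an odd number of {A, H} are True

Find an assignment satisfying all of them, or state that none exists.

V = True, H = False, W = True, A = True, N = True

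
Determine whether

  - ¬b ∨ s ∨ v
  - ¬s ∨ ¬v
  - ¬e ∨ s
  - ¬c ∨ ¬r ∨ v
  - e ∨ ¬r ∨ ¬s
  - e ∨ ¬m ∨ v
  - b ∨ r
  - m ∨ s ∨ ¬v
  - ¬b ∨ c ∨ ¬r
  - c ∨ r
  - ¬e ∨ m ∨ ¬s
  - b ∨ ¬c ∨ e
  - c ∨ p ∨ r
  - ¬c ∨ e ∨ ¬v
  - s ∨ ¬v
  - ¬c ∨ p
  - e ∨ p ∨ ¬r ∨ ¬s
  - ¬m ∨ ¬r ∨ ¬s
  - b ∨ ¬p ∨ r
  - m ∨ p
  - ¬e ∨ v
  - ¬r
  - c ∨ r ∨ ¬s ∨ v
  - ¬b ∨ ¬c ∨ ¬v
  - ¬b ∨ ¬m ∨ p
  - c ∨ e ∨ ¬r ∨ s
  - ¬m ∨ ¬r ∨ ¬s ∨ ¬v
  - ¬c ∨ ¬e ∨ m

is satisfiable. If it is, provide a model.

Unit clause (¬r) forces r = False.
In (b ∨ r) only b is left, so b = True.
In (c ∨ r) only c is left, so c = True.
In (¬c ∨ p) only p is left, so p = True.
In (¬b ∨ ¬c ∨ ¬v) only ¬v is left, so v = False.
In (¬b ∨ s ∨ v) only s is left, so s = True.
In (¬e ∨ v) only ¬e is left, so e = False.
In (e ∨ ¬m ∨ v) only ¬m is left, so m = False.
All clauses satisfied.

e: False; s: True; p: True; b: True; c: True; m: False; r: False; v: False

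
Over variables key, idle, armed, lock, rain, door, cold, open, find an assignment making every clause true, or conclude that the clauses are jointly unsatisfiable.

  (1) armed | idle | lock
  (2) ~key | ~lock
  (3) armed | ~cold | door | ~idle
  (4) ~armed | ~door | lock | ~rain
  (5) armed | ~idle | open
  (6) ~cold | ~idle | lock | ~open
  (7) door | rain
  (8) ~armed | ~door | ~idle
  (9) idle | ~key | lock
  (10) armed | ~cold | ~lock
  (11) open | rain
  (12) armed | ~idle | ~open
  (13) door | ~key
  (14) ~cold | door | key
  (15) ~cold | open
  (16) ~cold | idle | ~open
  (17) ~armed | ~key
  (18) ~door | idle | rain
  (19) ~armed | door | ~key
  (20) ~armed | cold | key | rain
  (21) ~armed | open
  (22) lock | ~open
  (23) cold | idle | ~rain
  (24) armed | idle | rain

key=F, idle=T, armed=T, lock=T, rain=T, door=F, cold=F, open=T

Set key = False.
Set idle = True.
Try armed = False:
  (armed | ~idle | open) forces open = True.
  clause (armed | ~idle | ~open) is falsified — backtrack.
So armed = True.
  then (~armed | ~door | ~idle) forces door = False.
  then (~cold | door | key) forces cold = False.
  then (~armed | cold | key | rain) forces rain = True.
  then (~armed | open) forces open = True.
  then (lock | ~open) forces lock = True.
All clauses satisfied.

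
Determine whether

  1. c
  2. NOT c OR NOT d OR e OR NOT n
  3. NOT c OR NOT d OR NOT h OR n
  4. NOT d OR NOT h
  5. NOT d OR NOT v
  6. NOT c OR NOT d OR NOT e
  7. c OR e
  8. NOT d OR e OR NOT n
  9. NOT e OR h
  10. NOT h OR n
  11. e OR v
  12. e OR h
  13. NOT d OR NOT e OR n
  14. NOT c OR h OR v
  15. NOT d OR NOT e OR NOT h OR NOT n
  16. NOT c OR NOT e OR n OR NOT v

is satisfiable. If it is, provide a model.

Unit clause (c) forces c = True.
Set h = True.
  then (NOT d OR NOT h) forces d = False.
  then (NOT h OR n) forces n = True.
Set e = True.
Set v = False.
All clauses satisfied.

h = True, e = True, d = False, v = False, n = True, c = True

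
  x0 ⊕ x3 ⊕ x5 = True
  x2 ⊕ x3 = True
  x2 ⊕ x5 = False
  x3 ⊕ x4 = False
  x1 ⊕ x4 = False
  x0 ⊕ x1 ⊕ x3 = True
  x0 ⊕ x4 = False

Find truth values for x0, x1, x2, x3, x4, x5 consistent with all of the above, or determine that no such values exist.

Adding constraints 1, 2, 3, 4, 5, 6 mod 2: every variable appears an even number of times on the left, so the left side is 0.
But the right sides sum to 1 (mod 2). 0 ≠ 1 — the system is inconsistent.

Unsatisfiable — no assignment works.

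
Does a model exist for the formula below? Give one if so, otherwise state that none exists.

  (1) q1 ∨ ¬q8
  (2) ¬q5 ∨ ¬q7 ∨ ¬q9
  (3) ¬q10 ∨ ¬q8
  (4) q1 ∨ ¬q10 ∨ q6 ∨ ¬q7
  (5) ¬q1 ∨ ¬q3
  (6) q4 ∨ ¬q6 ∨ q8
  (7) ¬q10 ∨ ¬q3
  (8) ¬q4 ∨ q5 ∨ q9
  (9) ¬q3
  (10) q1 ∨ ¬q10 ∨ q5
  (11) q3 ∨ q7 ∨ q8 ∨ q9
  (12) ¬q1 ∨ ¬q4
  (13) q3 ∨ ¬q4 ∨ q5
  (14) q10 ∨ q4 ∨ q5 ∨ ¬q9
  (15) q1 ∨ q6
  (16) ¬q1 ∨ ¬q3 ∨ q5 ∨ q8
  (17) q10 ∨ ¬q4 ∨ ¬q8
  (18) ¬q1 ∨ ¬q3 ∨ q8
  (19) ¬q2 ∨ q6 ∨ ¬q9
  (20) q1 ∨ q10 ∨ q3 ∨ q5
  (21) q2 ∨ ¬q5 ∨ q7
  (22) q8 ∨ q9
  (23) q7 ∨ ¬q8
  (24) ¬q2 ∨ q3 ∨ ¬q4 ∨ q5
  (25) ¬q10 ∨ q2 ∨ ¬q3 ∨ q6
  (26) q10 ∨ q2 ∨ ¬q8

Unit clause (¬q3) forces q3 = False.
Set q1 = True.
  then (¬q1 ∨ ¬q4) forces q4 = False.
Set q2 = False.
Set q5 = False.
Try q6 = True:
  (q4 ∨ ¬q6 ∨ q8) forces q8 = True.
  (¬q10 ∨ ¬q8) forces q10 = False.
  clause (q10 ∨ q2 ∨ ¬q8) is falsified — backtrack.
So q6 = False.
Set q7 = False.
  then (q7 ∨ ¬q8) forces q8 = False.
  then (q3 ∨ q7 ∨ q8 ∨ q9) forces q9 = True.
  then (q10 ∨ q4 ∨ q5 ∨ ¬q9) forces q10 = True.
All clauses satisfied.

q1 = True, q2 = False, q3 = False, q4 = False, q5 = False, q6 = False, q7 = False, q8 = False, q9 = True, q10 = True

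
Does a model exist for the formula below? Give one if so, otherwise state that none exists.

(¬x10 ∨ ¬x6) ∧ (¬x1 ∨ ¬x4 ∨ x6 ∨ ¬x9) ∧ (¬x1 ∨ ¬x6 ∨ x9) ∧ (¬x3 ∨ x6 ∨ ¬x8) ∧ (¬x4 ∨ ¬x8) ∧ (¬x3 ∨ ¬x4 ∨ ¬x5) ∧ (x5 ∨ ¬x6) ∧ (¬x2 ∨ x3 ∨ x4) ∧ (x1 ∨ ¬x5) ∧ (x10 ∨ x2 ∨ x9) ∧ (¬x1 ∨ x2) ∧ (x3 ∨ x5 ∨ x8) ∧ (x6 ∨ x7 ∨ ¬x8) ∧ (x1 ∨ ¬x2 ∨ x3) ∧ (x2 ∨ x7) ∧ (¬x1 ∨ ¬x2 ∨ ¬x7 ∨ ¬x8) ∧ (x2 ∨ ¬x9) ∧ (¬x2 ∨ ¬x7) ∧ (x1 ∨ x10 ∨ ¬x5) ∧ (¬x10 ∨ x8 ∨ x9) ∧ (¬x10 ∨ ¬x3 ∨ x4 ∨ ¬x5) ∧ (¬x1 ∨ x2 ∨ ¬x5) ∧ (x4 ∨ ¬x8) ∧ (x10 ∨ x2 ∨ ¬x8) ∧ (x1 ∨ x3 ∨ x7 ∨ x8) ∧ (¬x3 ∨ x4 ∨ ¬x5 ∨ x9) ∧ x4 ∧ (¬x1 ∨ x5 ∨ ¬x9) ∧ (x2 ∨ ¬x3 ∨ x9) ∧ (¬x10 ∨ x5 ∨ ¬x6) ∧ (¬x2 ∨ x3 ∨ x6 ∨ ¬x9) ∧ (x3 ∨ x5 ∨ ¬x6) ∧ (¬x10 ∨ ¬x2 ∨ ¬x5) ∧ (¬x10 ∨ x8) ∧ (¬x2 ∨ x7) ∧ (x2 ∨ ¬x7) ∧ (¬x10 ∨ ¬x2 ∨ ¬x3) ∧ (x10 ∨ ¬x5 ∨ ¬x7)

Case x7 = True:
  (¬x2 ∨ ¬x7) forces x2 = False.
  Clause (x2 ∨ ¬x7) is falsified — contradiction.
Case x7 = False:
  (x2 ∨ x7) forces x2 = True.
  Clause (¬x2 ∨ x7) is falsified — contradiction.
Both cases fail, so the formula is unsatisfiable.

Unsatisfiable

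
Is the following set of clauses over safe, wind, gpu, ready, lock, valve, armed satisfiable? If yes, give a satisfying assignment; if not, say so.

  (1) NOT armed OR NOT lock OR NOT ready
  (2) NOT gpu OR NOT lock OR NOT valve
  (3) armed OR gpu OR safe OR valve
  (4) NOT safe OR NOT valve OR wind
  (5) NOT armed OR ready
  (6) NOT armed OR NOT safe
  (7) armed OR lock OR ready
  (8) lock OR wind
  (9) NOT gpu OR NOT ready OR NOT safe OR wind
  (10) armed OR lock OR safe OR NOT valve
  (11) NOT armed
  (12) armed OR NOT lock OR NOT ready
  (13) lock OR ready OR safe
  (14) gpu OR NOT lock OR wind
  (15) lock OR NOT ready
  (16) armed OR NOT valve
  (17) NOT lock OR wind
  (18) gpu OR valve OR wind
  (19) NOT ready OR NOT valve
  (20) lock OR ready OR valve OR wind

safe: True, wind: True, gpu: True, ready: False, lock: True, valve: False, armed: False

Unit clause (NOT armed) forces armed = False.
In (armed OR NOT valve) only NOT valve is left, so valve = False.
Set safe = True.
Set wind = True.
Set gpu = True.
Set ready = False.
  then (armed OR lock OR ready) forces lock = True.
All clauses satisfied.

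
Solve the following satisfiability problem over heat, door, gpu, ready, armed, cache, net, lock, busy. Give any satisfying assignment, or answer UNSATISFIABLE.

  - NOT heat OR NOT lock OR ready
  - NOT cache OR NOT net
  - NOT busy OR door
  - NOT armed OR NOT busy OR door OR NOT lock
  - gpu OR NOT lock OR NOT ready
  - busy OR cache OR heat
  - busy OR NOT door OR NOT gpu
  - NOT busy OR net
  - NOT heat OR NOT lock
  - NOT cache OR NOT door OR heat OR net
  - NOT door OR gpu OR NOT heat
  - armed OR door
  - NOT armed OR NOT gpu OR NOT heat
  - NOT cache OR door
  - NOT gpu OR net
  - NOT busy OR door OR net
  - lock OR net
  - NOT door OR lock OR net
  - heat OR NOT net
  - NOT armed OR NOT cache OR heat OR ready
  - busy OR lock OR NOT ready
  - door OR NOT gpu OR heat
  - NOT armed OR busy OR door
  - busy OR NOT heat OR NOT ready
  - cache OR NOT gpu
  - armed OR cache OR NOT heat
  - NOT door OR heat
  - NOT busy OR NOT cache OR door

Case door = True:
  (NOT door OR heat) forces heat = True.
  (NOT heat OR NOT lock) forces lock = False.
  (NOT door OR gpu OR NOT heat) forces gpu = True.
  (busy OR NOT door OR NOT gpu) forces busy = True.
  (NOT busy OR net) forces net = True.
  (NOT cache OR NOT net) forces cache = False.
  Clause (cache OR NOT gpu) is falsified — contradiction.
Case door = False:
  (NOT busy OR door) forces busy = False.
  (armed OR door) forces armed = True.
  Clause (NOT armed OR busy OR door) is falsified — contradiction.
Both cases fail, so the formula is unsatisfiable.

The formula is unsatisfiable.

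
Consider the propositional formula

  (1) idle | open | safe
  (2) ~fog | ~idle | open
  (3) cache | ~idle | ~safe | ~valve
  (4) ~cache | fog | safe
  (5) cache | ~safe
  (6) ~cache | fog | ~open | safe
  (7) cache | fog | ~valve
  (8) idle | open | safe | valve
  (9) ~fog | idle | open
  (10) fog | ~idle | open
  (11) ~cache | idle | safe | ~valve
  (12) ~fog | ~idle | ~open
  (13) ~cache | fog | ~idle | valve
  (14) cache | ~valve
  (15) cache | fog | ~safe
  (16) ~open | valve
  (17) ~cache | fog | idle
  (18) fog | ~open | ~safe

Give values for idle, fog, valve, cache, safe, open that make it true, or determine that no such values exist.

idle = False, fog = True, valve = True, cache = True, safe = True, open = True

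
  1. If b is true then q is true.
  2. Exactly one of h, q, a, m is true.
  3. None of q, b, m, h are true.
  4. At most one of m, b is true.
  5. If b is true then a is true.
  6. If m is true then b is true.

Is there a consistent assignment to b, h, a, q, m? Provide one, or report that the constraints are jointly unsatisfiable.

b = False; h = False; a = True; q = False; m = False

  (1) b=F ⇒ q: vacuous ✓
  (2) {h, q, a, m}: 1 true — exactly one ✓
  (3) {q, b, m, h}: 0 true — none ✓
  (4) {m, b}: 0 true — at most one ✓
  (5) b=F ⇒ a: vacuous ✓
  (6) m=F ⇒ b: vacuous ✓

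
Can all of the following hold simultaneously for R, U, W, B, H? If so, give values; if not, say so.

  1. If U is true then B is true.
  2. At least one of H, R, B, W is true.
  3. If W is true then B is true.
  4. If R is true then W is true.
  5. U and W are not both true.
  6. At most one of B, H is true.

R = False, U = False, W = False, B = True, H = False

  (1) U=F ⇒ B: vacuous ✓
  (2) {H, R, B, W}: 1 true — at least one ✓
  (3) W=F ⇒ B: vacuous ✓
  (4) R=F ⇒ W: vacuous ✓
  (5) U=F, W=F — not both ✓
  (6) {B, H}: 1 true — at most one ✓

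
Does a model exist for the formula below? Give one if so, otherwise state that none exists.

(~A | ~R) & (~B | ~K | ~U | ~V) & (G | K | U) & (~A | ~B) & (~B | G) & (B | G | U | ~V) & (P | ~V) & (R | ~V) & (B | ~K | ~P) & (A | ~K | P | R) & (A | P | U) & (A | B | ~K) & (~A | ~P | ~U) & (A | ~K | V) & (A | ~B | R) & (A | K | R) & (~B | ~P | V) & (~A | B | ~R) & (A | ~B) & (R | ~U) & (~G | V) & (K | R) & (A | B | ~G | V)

K: False, A: False, P: True, B: False, R: True, U: True, G: False, V: False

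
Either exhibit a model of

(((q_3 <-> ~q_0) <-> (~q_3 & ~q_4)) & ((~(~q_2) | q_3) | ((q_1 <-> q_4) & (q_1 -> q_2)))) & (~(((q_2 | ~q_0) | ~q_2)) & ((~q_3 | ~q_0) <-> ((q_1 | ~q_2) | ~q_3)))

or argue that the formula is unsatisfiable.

The conjunct ~(((q_2 | ~q_0) | ~q_2)) is unsatisfiable on its own:
  q_0=F, q_2=F: evaluates to False.
  q_0=F, q_2=T: evaluates to False.
  q_0=T, q_2=F: evaluates to False.
  q_0=T, q_2=T: evaluates to False.
So the whole conjunction is unsatisfiable.

Unsatisfiable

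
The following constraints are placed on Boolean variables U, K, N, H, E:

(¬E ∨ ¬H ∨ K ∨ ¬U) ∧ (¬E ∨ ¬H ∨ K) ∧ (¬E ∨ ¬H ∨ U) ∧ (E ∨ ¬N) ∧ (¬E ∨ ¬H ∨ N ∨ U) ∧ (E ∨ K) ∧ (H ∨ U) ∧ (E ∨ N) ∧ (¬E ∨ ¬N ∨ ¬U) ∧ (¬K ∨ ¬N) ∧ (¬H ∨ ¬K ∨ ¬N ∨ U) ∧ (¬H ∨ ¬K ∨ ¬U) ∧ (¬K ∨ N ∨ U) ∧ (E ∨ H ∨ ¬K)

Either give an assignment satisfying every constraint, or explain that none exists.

Try U = False:
  (H ∨ U) forces H = True.
  (¬E ∨ ¬H ∨ U) forces E = False.
  (E ∨ ¬N) forces N = False.
  clause (E ∨ N) is falsified — backtrack.
So U = True.
Set K = True.
  then (¬K ∨ ¬N) forces N = False.
  then (¬H ∨ ¬K ∨ ¬U) forces H = False.
  then (E ∨ H ∨ ¬K) forces E = True.
All clauses satisfied.

U: True; K: True; N: False; H: False; E: True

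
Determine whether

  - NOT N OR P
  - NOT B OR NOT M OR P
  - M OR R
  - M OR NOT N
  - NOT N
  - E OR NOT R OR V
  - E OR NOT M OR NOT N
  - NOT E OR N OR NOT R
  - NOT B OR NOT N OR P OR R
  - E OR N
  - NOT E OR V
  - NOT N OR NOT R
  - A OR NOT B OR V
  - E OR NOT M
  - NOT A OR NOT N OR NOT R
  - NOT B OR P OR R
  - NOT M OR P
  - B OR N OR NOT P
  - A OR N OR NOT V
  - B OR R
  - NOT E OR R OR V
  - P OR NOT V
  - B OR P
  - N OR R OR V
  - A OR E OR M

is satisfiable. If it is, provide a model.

Unit clause (NOT N) forces N = False.
In (E OR N) only E is left, so E = True.
In (NOT E OR V) only V is left, so V = True.
In (A OR N OR NOT V) only A is left, so A = True.
In (P OR NOT V) only P is left, so P = True.
In (NOT E OR N OR NOT R) only NOT R is left, so R = False.
In (B OR N OR NOT P) only B is left, so B = True.
In (M OR R) only M is left, so M = True.
All clauses satisfied.

E = True, V = True, A = True, B = True, R = False, P = True, N = False, M = True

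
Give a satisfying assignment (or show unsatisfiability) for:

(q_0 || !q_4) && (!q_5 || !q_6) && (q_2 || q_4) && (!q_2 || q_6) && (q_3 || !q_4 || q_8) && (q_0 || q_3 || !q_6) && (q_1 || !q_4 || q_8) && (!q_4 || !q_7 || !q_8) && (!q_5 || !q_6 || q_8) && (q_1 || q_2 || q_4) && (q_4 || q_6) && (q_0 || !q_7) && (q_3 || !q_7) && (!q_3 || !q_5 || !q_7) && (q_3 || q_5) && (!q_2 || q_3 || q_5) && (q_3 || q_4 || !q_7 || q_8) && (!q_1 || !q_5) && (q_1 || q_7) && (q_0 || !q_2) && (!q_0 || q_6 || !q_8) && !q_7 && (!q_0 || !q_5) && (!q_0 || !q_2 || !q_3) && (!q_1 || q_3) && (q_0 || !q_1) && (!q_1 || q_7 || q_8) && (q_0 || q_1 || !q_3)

q_0 = True; q_1 = True; q_2 = False; q_3 = True; q_4 = True; q_5 = False; q_6 = True; q_7 = False; q_8 = True

Unit clause (!q_7) forces q_7 = False.
In (q_1 || q_7) only q_1 is left, so q_1 = True.
In (!q_1 || q_3) only q_3 is left, so q_3 = True.
In (q_0 || !q_1) only q_0 is left, so q_0 = True.
In (!q_1 || q_7 || q_8) only q_8 is left, so q_8 = True.
In (!q_1 || !q_5) only !q_5 is left, so q_5 = False.
In (!q_0 || q_6 || !q_8) only q_6 is left, so q_6 = True.
In (!q_0 || !q_2 || !q_3) only !q_2 is left, so q_2 = False.
In (q_2 || q_4) only q_4 is left, so q_4 = True.
All clauses satisfied.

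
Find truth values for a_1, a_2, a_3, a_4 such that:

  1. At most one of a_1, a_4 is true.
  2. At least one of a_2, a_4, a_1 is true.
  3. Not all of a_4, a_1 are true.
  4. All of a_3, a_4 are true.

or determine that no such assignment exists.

a_1=F; a_2=T; a_3=T; a_4=T

  (1) {a_1, a_4}: 1 true — at most one ✓
  (2) {a_2, a_4, a_1}: 2 true — at least one ✓
  (3) {a_4, a_1}: 1/2 true — not all ✓
  (4) {a_3, a_4}: all 2 true ✓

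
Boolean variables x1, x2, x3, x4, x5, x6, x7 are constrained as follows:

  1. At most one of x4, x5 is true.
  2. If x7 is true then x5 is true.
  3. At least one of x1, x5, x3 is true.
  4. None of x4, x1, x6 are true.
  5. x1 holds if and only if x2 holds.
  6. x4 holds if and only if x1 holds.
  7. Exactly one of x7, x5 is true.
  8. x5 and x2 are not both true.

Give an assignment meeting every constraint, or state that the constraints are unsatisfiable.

x1 = False, x2 = False, x3 = False, x4 = False, x5 = True, x6 = False, x7 = False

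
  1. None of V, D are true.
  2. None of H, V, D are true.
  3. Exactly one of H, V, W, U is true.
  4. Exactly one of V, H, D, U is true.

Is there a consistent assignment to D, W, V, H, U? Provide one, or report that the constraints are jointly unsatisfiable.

D = False, W = False, V = False, H = False, U = True

  (1) {V, D}: 0 true — none ✓
  (2) {H, V, D}: 0 true — none ✓
  (3) {H, V, W, U}: 1 true — exactly one ✓
  (4) {V, H, D, U}: 1 true — exactly one ✓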